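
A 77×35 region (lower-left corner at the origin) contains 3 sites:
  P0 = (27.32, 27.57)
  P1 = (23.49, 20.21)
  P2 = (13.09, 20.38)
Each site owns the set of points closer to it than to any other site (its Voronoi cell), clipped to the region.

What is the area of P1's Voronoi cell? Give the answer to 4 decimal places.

Area of P1's cell: 734.4635

1. box [0,77]×[0,35]: [(0, 0) (77, 0) (77, 35) (0, 35)]
2. ⊥bis P1·P0 via (25.405,23.89): [(0, 0) (71.3137, 0) (4.0552, 35) (0, 35)]  |A|=1318.9567
3. ⊥bis P1·P2 via (18.29,20.295): [(17.9583, 0) (71.3137, 0) (18.4083, 27.531)]  |A|=734.4635
4. canonical 3-gon: [(17.9583, 0) (71.3137, 0) (18.4083, 27.531)]
5. shoelace: 734.4635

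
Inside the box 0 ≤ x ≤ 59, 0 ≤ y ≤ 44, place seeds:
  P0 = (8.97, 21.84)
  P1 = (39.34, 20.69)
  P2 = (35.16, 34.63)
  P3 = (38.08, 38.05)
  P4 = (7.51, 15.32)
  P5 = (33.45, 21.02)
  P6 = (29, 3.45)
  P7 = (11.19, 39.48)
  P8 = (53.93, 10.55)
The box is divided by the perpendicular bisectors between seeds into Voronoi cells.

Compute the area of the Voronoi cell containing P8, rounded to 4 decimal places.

Area of P8's cell: 356.3018

1. box [0,59]×[0,44]: [(0, 0) (59, 0) (59, 44) (0, 44)]
2. ⊥bis P8·P0 via (31.45,16.195): [(27.3832, 0) (59, 0) (59, 44) (38.4322, 44)]  |A|=1148.0609
3. ⊥bis P8·P1 via (46.635,15.62): [(35.7792, 0) (59, 0) (59, 33.4115)]  |A|=387.9211
4. ⊥bis P8·P2 via (44.545,22.59): [(35.7792, 0) (59, 0) (59, 33.4115)]  |A|=387.9211
5. ⊥bis P8·P3 via (46.005,24.3): [(57.1199, 30.7062) (35.7792, 0) (59, 0) (59, 31.7898)]  |A|=386.3967
6. ⊥bis P8·P4 via (30.72,12.935): [(57.1199, 30.7062) (35.7792, 0) (59, 0) (59, 31.7898)]  |A|=386.3967
7. ⊥bis P8·P5 via (43.69,15.785): [(57.1199, 30.7062) (35.7792, 0) (59, 0) (59, 31.7898)]  |A|=386.3967
8. ⊥bis P8·P6 via (41.465,7): [(57.1199, 30.7062) (41.2264, 7.8378) (43.4586, 0) (59, 0) (59, 31.7898)]  |A|=356.3018
9. ⊥bis P8·P7 via (32.56,25.015): [(57.1199, 30.7062) (41.2264, 7.8378) (43.4586, 0) (59, 0) (59, 31.7898)]  |A|=356.3018
10. canonical 5-gon: [(57.1199, 30.7062) (41.2264, 7.8378) (43.4586, 0) (59, 0) (59, 31.7898)]
11. shoelace: 356.3018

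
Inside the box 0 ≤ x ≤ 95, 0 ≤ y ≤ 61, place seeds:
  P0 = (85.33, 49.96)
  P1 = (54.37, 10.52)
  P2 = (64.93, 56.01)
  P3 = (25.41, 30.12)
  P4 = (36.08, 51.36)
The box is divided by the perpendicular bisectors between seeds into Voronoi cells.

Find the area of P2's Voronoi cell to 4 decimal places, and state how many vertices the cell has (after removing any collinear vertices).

1. box [0,95]×[0,61]: [(0, 0) (95, 0) (95, 61) (0, 61)]
2. ⊥bis P2·P0 via (75.13,52.985): [(0, 0) (59.4163, 0) (77.507, 61) (0, 61)]  |A|=4176.1609
3. ⊥bis P2·P1 via (59.65,33.265): [(0, 47.1121) (68.6613, 31.1731) (77.507, 61) (0, 61)]  |A|=1632.6765
4. ⊥bis P2·P3 via (45.17,43.065): [(50.1445, 35.4716) (68.6613, 31.1731) (77.507, 61) (33.4206, 61)]  |A|=857.888
5. ⊥bis P2·P4 via (50.505,53.685): [(53.5687, 34.6767) (68.6613, 31.1731) (77.507, 61) (49.326, 61)]  |A|=611.4863
6. canonical 4-gon: [(53.5687, 34.6767) (68.6613, 31.1731) (77.507, 61) (49.326, 61)]
7. shoelace: 611.4863

Area of P2's cell: 611.4863 (4 vertices)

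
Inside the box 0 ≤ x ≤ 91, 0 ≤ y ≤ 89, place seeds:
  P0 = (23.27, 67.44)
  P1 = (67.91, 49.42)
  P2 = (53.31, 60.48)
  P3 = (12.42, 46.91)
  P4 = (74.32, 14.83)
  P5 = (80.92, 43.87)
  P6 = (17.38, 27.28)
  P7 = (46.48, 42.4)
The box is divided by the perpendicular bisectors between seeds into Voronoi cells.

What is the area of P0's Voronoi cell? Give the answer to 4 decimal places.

Area of P0's cell: 1265.2776

1. box [0,91]×[0,89]: [(0, 0) (91, 0) (91, 89) (0, 89)]
2. ⊥bis P0·P1 via (45.59,58.43): [(0, 0) (22.0033, 0) (57.9303, 89) (0, 89)]  |A|=3557.0473
3. ⊥bis P0·P2 via (38.29,63.96): [(0, 0) (22.0033, 0) (25.4483, 8.534) (44.0915, 89) (0, 89)]  |A|=3000.2723
4. ⊥bis P0·P3 via (17.845,57.175): [(0, 66.606) (34.6591, 48.2888) (44.0915, 89) (0, 89)]  |A|=1285.5878
5. ⊥bis P0·P4 via (48.795,41.135): [(0, 66.606) (34.6591, 48.2888) (44.0915, 89) (0, 89)]  |A|=1285.5878
6. ⊥bis P0·P5 via (52.095,55.655): [(0, 66.606) (34.6591, 48.2888) (44.0915, 89) (0, 89)]  |A|=1285.5878
7. ⊥bis P0·P6 via (20.325,47.36): [(0, 66.606) (34.6591, 48.2888) (44.0915, 89) (0, 89)]  |A|=1285.5878
8. ⊥bis P0·P7 via (34.875,54.92): [(0, 66.606) (30.2404, 50.6241) (36.5567, 56.4788) (44.0915, 89) (0, 89)]  |A|=1265.2776
9. canonical 5-gon: [(0, 66.606) (30.2404, 50.6241) (36.5567, 56.4788) (44.0915, 89) (0, 89)]
10. shoelace: 1265.2776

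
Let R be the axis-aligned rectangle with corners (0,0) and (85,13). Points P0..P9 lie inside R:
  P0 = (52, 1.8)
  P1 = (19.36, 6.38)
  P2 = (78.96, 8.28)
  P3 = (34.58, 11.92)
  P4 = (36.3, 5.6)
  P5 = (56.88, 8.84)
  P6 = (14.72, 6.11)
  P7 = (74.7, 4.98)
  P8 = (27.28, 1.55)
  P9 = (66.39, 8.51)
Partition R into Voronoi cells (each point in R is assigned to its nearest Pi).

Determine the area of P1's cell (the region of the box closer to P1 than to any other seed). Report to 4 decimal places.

Area of P1's cell: 96.4694

1. box [0,85]×[0,13]: [(0, 0) (85, 0) (85, 13) (0, 13)]
2. ⊥bis P1·P0 via (35.68,4.09): [(0, 0) (35.1061, 0) (36.9302, 13) (0, 13)]  |A|=468.2362
3. ⊥bis P1·P2 via (49.16,7.33): [(0, 0) (35.1061, 0) (36.9302, 13) (0, 13)]  |A|=468.2362
4. ⊥bis P1·P3 via (26.97,9.15): [(0, 0) (30.3006, 0) (25.5686, 13) (0, 13)]  |A|=363.1496
5. ⊥bis P1·P4 via (27.83,5.99): [(0, 0) (27.5542, 0) (27.8626, 6.6978) (25.5686, 13) (0, 13)]  |A|=353.9523
6. ⊥bis P1·P5 via (38.12,7.61): [(0, 0) (27.5542, 0) (27.8626, 6.6978) (25.5686, 13) (0, 13)]  |A|=353.9523
7. ⊥bis P1·P6 via (17.04,6.245): [(17.4034, 0) (27.5542, 0) (27.8626, 6.6978) (25.5686, 13) (16.6469, 13)]  |A|=132.6252
8. ⊥bis P1·P7 via (47.03,5.68): [(17.4034, 0) (27.5542, 0) (27.8626, 6.6978) (25.5686, 13) (16.6469, 13)]  |A|=132.6252
9. ⊥bis P1·P8 via (23.32,3.965): [(17.4034, 0) (20.902, 0) (26.7876, 9.651) (25.5686, 13) (16.6469, 13)]  |A|=96.4694
10. ⊥bis P1·P9 via (42.875,7.445): [(17.4034, 0) (20.902, 0) (26.7876, 9.651) (25.5686, 13) (16.6469, 13)]  |A|=96.4694
11. canonical 5-gon: [(17.4034, 0) (20.902, 0) (26.7876, 9.651) (25.5686, 13) (16.6469, 13)]
12. shoelace: 96.4694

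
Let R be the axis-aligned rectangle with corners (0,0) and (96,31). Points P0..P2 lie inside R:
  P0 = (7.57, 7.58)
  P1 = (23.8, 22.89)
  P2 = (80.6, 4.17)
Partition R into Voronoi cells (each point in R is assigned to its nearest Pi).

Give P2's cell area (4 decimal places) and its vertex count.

Area of P2's cell: 1337.6727 (4 vertices)

1. box [0,96]×[0,31]: [(0, 0) (96, 0) (96, 31) (0, 31)]
2. ⊥bis P2·P0 via (44.085,5.875): [(43.8107, 0) (96, 0) (96, 31) (45.2582, 31)]  |A|=1595.4329
3. ⊥bis P2·P1 via (52.2,13.53): [(47.7408, 0) (96, 0) (96, 31) (57.9577, 31)]  |A|=1337.6727
4. canonical 4-gon: [(47.7408, 0) (96, 0) (96, 31) (57.9577, 31)]
5. shoelace: 1337.6727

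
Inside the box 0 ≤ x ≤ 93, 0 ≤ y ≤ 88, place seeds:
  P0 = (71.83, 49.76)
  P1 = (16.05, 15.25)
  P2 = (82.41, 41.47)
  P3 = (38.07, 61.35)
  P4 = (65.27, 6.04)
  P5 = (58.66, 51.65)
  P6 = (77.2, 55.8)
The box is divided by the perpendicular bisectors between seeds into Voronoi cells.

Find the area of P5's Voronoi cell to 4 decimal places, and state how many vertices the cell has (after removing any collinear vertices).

1. box [0,93]×[0,88]: [(0, 0) (93, 0) (93, 88) (0, 88)]
2. ⊥bis P5·P0 via (65.245,50.705): [(0, 0) (57.9684, 0) (70.5971, 88) (0, 88)]  |A|=5656.8846
3. ⊥bis P5·P1 via (37.355,33.45): [(0, 77.1779) (59.1135, 7.9794) (70.5971, 88) (0, 88)]  |A|=3144.4789
4. ⊥bis P5·P2 via (70.535,46.56): [(0, 77.1779) (55.7073, 11.9668) (61.6882, 25.9204) (70.5971, 88) (0, 88)]  |A|=3108.7897
5. ⊥bis P5·P3 via (48.365,56.5): [(37.4524, 33.336) (55.7073, 11.9668) (61.6882, 25.9204) (70.5971, 88) (63.2047, 88)]  |A|=1178.622
6. ⊥bis P5·P4 via (61.965,28.845): [(37.4524, 33.336) (43.5666, 26.1786) (62.111, 28.8662) (70.5971, 88) (63.2047, 88)]  |A|=1024.6735
7. ⊥bis P5·P6 via (67.93,53.725): [(61.2071, 83.7596) (37.4524, 33.336) (43.5666, 26.1786) (62.111, 28.8662) (66.558, 59.8543)]  |A|=885.4189
8. canonical 5-gon: [(61.2071, 83.7596) (37.4524, 33.336) (43.5666, 26.1786) (62.111, 28.8662) (66.558, 59.8543)]
9. shoelace: 885.4189

Area of P5's cell: 885.4189 (5 vertices)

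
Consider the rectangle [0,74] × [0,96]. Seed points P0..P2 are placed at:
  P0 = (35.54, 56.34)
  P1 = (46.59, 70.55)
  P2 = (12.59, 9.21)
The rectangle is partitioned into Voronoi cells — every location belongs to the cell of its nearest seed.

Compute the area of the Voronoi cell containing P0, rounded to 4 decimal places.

Area of P0's cell: 2969.6009

1. box [0,74]×[0,96]: [(0, 0) (74, 0) (74, 96) (0, 96)]
2. ⊥bis P0·P1 via (41.065,63.445): [(0, 95.378) (0, 0) (74, 0) (74, 37.834)]  |A|=4928.8463
3. ⊥bis P0·P2 via (24.065,32.775): [(0, 95.378) (0, 44.4935) (74, 8.4591) (74, 37.834)]  |A|=2969.6009
4. canonical 4-gon: [(0, 95.378) (0, 44.4935) (74, 8.4591) (74, 37.834)]
5. shoelace: 2969.6009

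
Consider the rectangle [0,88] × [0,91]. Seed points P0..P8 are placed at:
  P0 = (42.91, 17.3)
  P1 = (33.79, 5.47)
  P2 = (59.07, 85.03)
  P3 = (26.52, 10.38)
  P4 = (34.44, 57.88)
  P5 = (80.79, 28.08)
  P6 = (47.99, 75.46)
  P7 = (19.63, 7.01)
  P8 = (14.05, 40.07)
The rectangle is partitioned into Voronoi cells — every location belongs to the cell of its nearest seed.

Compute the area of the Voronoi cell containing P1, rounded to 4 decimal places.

Area of P1's cell: 201.9001

1. box [0,88]×[0,91]: [(0, 0) (88, 0) (88, 91) (0, 91)]
2. ⊥bis P1·P0 via (38.35,11.385): [(0, 40.9498) (0, 0) (53.118, 0)]  |A|=1087.5875
3. ⊥bis P1·P2 via (46.43,45.25): [(0, 40.9498) (0, 0) (53.118, 0)]  |A|=1087.5875
4. ⊥bis P1·P3 via (30.155,7.925): [(34.4976, 14.3549) (24.8026, 0) (53.118, 0)]  |A|=203.2324
5. ⊥bis P1·P4 via (34.115,31.675): [(34.4976, 14.3549) (24.8026, 0) (53.118, 0)]  |A|=203.2324
6. ⊥bis P1·P5 via (57.29,16.775): [(34.4976, 14.3549) (24.8026, 0) (53.118, 0)]  |A|=203.2324
7. ⊥bis P1·P6 via (40.89,40.465): [(34.4976, 14.3549) (24.8026, 0) (53.118, 0)]  |A|=203.2324
8. ⊥bis P1·P7 via (26.71,6.24): [(34.4976, 14.3549) (26.2672, 2.1685) (26.0314, 0) (53.118, 0)]  |A|=201.9001
9. ⊥bis P1·P8 via (23.92,22.77): [(34.4976, 14.3549) (26.2672, 2.1685) (26.0314, 0) (53.118, 0)]  |A|=201.9001
10. canonical 4-gon: [(34.4976, 14.3549) (26.2672, 2.1685) (26.0314, 0) (53.118, 0)]
11. shoelace: 201.9001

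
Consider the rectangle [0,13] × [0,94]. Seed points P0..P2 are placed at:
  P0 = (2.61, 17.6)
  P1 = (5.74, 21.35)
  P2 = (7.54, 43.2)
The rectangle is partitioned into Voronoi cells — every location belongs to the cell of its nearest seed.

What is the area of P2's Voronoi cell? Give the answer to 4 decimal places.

1. box [0,13]×[0,94]: [(0, 0) (13, 0) (13, 94) (0, 94)]
2. ⊥bis P2·P0 via (5.075,30.4): [(0, 31.3773) (13, 28.8738) (13, 94) (0, 94)]  |A|=830.3675
3. ⊥bis P2·P1 via (6.64,32.275): [(0, 32.822) (13, 31.7511) (13, 94) (0, 94)]  |A|=802.2751
4. canonical 4-gon: [(0, 32.822) (13, 31.7511) (13, 94) (0, 94)]
5. shoelace: 802.2751

Area of P2's cell: 802.2751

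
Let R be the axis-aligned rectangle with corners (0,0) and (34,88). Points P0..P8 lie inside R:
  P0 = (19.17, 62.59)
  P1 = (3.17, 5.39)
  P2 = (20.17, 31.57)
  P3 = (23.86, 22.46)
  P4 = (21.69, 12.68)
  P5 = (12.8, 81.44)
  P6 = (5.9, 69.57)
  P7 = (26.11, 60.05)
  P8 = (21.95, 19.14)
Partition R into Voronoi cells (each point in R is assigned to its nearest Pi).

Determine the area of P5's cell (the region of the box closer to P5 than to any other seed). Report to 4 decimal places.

Area of P5's cell: 415.1395

1. box [0,34]×[0,88]: [(0, 0) (34, 0) (34, 88) (0, 88)]
2. ⊥bis P5·P0 via (15.985,72.015): [(0, 66.6132) (34, 78.1028) (34, 88) (0, 88)]  |A|=531.828
3. ⊥bis P5·P1 via (7.985,43.415): [(0, 66.6132) (34, 78.1028) (34, 88) (0, 88)]  |A|=531.828
4. ⊥bis P5·P2 via (16.485,56.505): [(0, 66.6132) (34, 78.1028) (34, 88) (0, 88)]  |A|=531.828
5. ⊥bis P5·P3 via (18.33,51.95): [(0, 66.6132) (34, 78.1028) (34, 88) (0, 88)]  |A|=531.828
6. ⊥bis P5·P4 via (17.245,47.06): [(0, 66.6132) (34, 78.1028) (34, 88) (0, 88)]  |A|=531.828
7. ⊥bis P5·P6 via (9.35,75.505): [(0, 80.9401) (15.5859, 71.8801) (34, 78.1028) (34, 88) (0, 88)]  |A|=420.1791
8. ⊥bis P5·P7 via (19.455,70.745): [(0, 80.9401) (15.5859, 71.8801) (28.046, 76.0908) (34, 79.7957) (34, 88) (0, 88)]  |A|=415.1395
9. ⊥bis P5·P8 via (17.375,50.29): [(0, 80.9401) (15.5859, 71.8801) (28.046, 76.0908) (34, 79.7957) (34, 88) (0, 88)]  |A|=415.1395
10. canonical 6-gon: [(0, 80.9401) (15.5859, 71.8801) (28.046, 76.0908) (34, 79.7957) (34, 88) (0, 88)]
11. shoelace: 415.1395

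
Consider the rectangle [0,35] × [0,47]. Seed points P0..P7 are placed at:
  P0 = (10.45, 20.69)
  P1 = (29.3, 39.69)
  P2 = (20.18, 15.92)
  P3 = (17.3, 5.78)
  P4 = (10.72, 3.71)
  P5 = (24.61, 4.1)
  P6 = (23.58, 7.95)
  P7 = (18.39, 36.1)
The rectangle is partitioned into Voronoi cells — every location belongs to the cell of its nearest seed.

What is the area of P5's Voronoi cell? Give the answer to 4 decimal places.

1. box [0,35]×[0,47]: [(0, 0) (35, 0) (35, 47) (0, 47)]
2. ⊥bis P5·P0 via (17.53,12.395): [(3.0079, 0) (35, 0) (35, 27.3061)]  |A|=436.7899
3. ⊥bis P5·P1 via (26.955,21.895): [(28.4322, 21.7003) (3.0079, 0) (35, 0) (35, 20.8348)]  |A|=415.539
4. ⊥bis P5·P2 via (22.395,10.01): [(8.7395, 4.8921) (3.0079, 0) (35, 0) (35, 14.7342)]  |A|=271.7178
5. ⊥bis P5·P3 via (20.955,4.94): [(22.0943, 9.8973) (19.8197, 0) (35, 0) (35, 14.7342)]  |A|=170.1998
6. ⊥bis P5·P4 via (17.665,3.905): [(22.0943, 9.8973) (19.8197, 0) (35, 0) (35, 14.7342)]  |A|=170.1998
7. ⊥bis P5·P6 via (24.095,6.025): [(21.015, 5.201) (19.8197, 0) (35, 0) (35, 8.9424)]  |A|=102.0065
8. ⊥bis P5·P7 via (21.5,20.1): [(21.015, 5.201) (19.8197, 0) (35, 0) (35, 8.9424)]  |A|=102.0065
9. canonical 4-gon: [(21.015, 5.201) (19.8197, 0) (35, 0) (35, 8.9424)]
10. shoelace: 102.0065

Area of P5's cell: 102.0065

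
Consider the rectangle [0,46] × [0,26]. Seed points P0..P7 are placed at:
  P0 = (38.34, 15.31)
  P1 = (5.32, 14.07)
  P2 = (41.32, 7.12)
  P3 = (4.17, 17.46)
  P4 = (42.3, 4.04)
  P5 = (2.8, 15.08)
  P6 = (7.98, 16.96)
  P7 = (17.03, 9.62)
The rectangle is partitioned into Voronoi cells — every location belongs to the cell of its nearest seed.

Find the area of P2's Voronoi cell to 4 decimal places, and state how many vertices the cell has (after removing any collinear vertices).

Area of P2's cell: 106.0959 (4 vertices)

1. box [0,46]×[0,26]: [(0, 0) (46, 0) (46, 26) (0, 26)]
2. ⊥bis P2·P0 via (39.83,11.215): [(9.0076, 0) (46, 0) (46, 13.46)]  |A|=248.9592
3. ⊥bis P2·P1 via (23.32,10.595): [(22.2014, 4.8007) (21.2746, 0) (46, 0) (46, 13.46)]  |A|=219.5142
4. ⊥bis P2·P3 via (22.745,12.29): [(22.2014, 4.8007) (21.2746, 0) (46, 0) (46, 13.46)]  |A|=219.5142
5. ⊥bis P2·P4 via (41.81,5.58): [(22.2014, 4.8007) (21.2746, 0) (24.2729, 0) (46, 6.9132) (46, 13.46)]  |A|=144.4124
6. ⊥bis P2·P5 via (22.06,11.1): [(22.2014, 4.8007) (21.2746, 0) (24.2729, 0) (46, 6.9132) (46, 13.46)]  |A|=144.4124
7. ⊥bis P2·P6 via (24.65,12.04): [(22.5509, 4.9279) (21.6113, 1.7444) (21.2746, 0) (24.2729, 0) (46, 6.9132) (46, 13.46)]  |A|=143.9157
8. ⊥bis P2·P7 via (29.175,8.37): [(29.0647, 7.2979) (28.4503, 1.3292) (46, 6.9132) (46, 13.46)]  |A|=106.0959
9. canonical 4-gon: [(29.0647, 7.2979) (28.4503, 1.3292) (46, 6.9132) (46, 13.46)]
10. shoelace: 106.0959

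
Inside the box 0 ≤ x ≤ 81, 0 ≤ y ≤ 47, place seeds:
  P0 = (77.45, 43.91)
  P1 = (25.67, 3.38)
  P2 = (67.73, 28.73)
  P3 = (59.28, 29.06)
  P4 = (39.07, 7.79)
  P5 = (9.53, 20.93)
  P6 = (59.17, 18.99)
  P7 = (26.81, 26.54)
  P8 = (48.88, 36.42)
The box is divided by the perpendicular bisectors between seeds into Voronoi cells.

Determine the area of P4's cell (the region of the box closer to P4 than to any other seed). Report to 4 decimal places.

1. box [0,81]×[0,47]: [(0, 0) (81, 0) (81, 47) (0, 47)]
2. ⊥bis P4·P0 via (58.26,25.85): [(0, 0) (81, 0) (81, 1.6872) (38.3554, 47) (0, 47)]  |A|=2840.8267
3. ⊥bis P4·P1 via (32.37,5.585): [(34.208, 0) (81, 0) (81, 1.6872) (38.3554, 47) (18.7401, 47)]  |A|=1596.5443
4. ⊥bis P4·P2 via (53.4,18.26): [(34.208, 0) (66.7414, 0) (32.4015, 47) (18.7401, 47)]  |A|=1085.5768
5. ⊥bis P4·P3 via (49.175,18.425): [(34.208, 0) (66.7414, 0) (62.598, 5.6709) (19.1013, 47) (18.7401, 47)]  |A|=810.7325
6. ⊥bis P4·P5 via (24.3,14.36): [(27.2785, 21.0559) (34.208, 0) (66.7414, 0) (62.598, 5.6709) (32.9611, 33.8309)]  |A|=680.101
7. ⊥bis P4·P6 via (49.12,13.39): [(27.2785, 21.0559) (34.208, 0) (56.5811, 0) (43.0959, 24.2012) (32.9611, 33.8309)]  |A|=540.2466
8. ⊥bis P4·P7 via (32.94,17.165): [(29.3348, 14.8077) (34.208, 0) (56.5811, 0) (43.2574, 23.9112)]  |A|=392.7465
9. ⊥bis P4·P8 via (43.975,22.105): [(41.6916, 22.8874) (29.3348, 14.8077) (34.208, 0) (56.5811, 0) (44.3321, 21.9827)]  |A|=390.6865
10. canonical 5-gon: [(41.6916, 22.8874) (29.3348, 14.8077) (34.208, 0) (56.5811, 0) (44.3321, 21.9827)]
11. shoelace: 390.6865

Area of P4's cell: 390.6865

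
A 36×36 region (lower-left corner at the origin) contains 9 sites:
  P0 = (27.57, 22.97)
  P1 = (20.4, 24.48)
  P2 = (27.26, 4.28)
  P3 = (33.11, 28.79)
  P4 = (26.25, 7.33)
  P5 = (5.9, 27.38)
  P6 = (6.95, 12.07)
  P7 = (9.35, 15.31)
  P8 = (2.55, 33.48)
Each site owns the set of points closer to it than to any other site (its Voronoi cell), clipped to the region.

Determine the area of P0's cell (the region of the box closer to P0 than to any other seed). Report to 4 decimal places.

Area of P0's cell: 137.2928

1. box [0,36]×[0,36]: [(0, 0) (36, 0) (36, 36) (0, 36)]
2. ⊥bis P0·P1 via (23.985,23.725): [(18.9885, 0) (36, 0) (36, 36) (26.5701, 36)]  |A|=475.9446
3. ⊥bis P0·P2 via (27.415,13.625): [(21.8773, 13.7169) (36, 13.4826) (36, 36) (26.5701, 36)]  |A|=264.0672
4. ⊥bis P0·P3 via (30.34,25.88): [(25.4243, 30.5592) (21.8773, 13.7169) (36, 13.4826) (36, 20.4923)]  |A|=156.4117
5. ⊥bis P0·P4 via (26.91,15.15): [(25.4243, 30.5592) (22.2617, 15.5423) (36, 14.3828) (36, 20.4923)]  |A|=137.2928
6. ⊥bis P0·P5 via (16.735,25.175): [(25.4243, 30.5592) (22.2617, 15.5423) (36, 14.3828) (36, 20.4923)]  |A|=137.2928
7. ⊥bis P0·P6 via (17.26,17.52): [(25.4243, 30.5592) (22.2617, 15.5423) (36, 14.3828) (36, 20.4923)]  |A|=137.2928
8. ⊥bis P0·P7 via (18.46,19.14): [(25.4243, 30.5592) (22.2617, 15.5423) (36, 14.3828) (36, 20.4923)]  |A|=137.2928
9. ⊥bis P0·P8 via (15.06,28.225): [(25.4243, 30.5592) (22.2617, 15.5423) (36, 14.3828) (36, 20.4923)]  |A|=137.2928
10. canonical 4-gon: [(25.4243, 30.5592) (22.2617, 15.5423) (36, 14.3828) (36, 20.4923)]
11. shoelace: 137.2928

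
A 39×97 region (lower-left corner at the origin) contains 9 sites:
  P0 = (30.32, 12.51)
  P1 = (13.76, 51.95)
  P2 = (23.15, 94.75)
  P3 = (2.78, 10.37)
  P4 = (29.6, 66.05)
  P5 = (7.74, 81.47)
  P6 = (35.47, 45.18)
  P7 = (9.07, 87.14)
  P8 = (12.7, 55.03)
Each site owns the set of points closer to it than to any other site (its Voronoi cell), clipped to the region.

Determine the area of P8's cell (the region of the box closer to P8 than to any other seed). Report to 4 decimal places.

1. box [0,39]×[0,97]: [(0, 0) (39, 0) (39, 97) (0, 97)]
2. ⊥bis P8·P0 via (21.51,33.77): [(0, 24.8564) (39, 41.0177) (39, 97) (0, 97)]  |A|=2498.4543
3. ⊥bis P8·P1 via (13.23,53.49): [(0, 48.9368) (39, 62.3589) (39, 97) (0, 97)]  |A|=1612.7336
4. ⊥bis P8·P2 via (17.925,74.89): [(0, 79.6059) (0, 48.9368) (39, 62.3589) (39, 69.3453)]  |A|=734.2832
5. ⊥bis P8·P3 via (7.74,32.7): [(0, 79.6059) (0, 48.9368) (39, 62.3589) (39, 69.3453)]  |A|=734.2832
6. ⊥bis P8·P4 via (21.15,60.54): [(10.5229, 76.8374) (0, 79.6059) (0, 48.9368) (23.4529, 57.0083)]  |A|=446.0721
7. ⊥bis P8·P5 via (10.22,68.25): [(15.4792, 69.2366) (0, 66.3328) (0, 48.9368) (23.4529, 57.0083)]  |A|=310.2126
8. ⊥bis P8·P6 via (24.085,50.105): [(15.4792, 69.2366) (0, 66.3328) (0, 48.9368) (23.4529, 57.0083)]  |A|=310.2126
9. ⊥bis P8·P7 via (10.885,71.085): [(15.4792, 69.2366) (0, 66.3328) (0, 48.9368) (23.4529, 57.0083)]  |A|=310.2126
10. canonical 4-gon: [(15.4792, 69.2366) (0, 66.3328) (0, 48.9368) (23.4529, 57.0083)]
11. shoelace: 310.2126

Area of P8's cell: 310.2126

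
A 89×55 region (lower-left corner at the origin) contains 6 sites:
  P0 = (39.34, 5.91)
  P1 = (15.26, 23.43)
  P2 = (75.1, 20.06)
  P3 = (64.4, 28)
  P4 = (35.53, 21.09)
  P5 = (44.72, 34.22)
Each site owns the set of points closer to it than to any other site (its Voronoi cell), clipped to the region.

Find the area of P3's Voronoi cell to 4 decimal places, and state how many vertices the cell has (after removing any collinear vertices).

Area of P3's cell: 893.8210 (6 vertices)

1. box [0,89]×[0,55]: [(0, 0) (89, 0) (89, 55) (0, 55)]
2. ⊥bis P3·P0 via (51.87,16.955): [(66.8156, 0) (89, 0) (89, 55) (18.3339, 55)]  |A|=2553.3889
3. ⊥bis P3·P1 via (39.83,25.715): [(39.3207, 31.1916) (66.8156, 0) (89, 0) (89, 55) (37.1065, 55)]  |A|=2329.9161
4. ⊥bis P3·P2 via (69.75,24.03): [(39.3207, 31.1916) (58.7273, 9.1757) (89, 49.9714) (89, 55) (37.1065, 55)]  |A|=1471.7518
5. ⊥bis P3·P4 via (49.965,24.545): [(51.7487, 17.0926) (58.7273, 9.1757) (89, 49.9714) (89, 55) (42.6756, 55)]  |A|=1233.8589
6. ⊥bis P3·P5 via (54.56,31.11): [(51.051, 20.0076) (51.7487, 17.0926) (58.7273, 9.1757) (89, 49.9714) (89, 55) (62.1106, 55)]  |A|=893.821
7. canonical 6-gon: [(51.051, 20.0076) (51.7487, 17.0926) (58.7273, 9.1757) (89, 49.9714) (89, 55) (62.1106, 55)]
8. shoelace: 893.821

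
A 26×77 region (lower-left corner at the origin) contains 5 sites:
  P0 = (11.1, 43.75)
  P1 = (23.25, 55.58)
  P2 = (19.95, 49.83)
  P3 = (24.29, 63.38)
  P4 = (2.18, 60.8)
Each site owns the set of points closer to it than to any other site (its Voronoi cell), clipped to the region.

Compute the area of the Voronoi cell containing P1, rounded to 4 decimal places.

1. box [0,26]×[0,77]: [(0, 0) (26, 0) (26, 77) (0, 77)]
2. ⊥bis P1·P0 via (17.175,49.665): [(0, 67.3046) (26, 40.6013) (26, 77) (0, 77)]  |A|=599.2237
3. ⊥bis P1·P2 via (21.6,52.705): [(0, 67.3046) (4.8618, 62.3113) (26, 50.1798) (26, 77) (0, 77)]  |A|=497.9876
4. ⊥bis P1·P3 via (23.77,59.48): [(5.5658, 61.9072) (26, 50.1798) (26, 59.1827)]  |A|=91.9833
5. ⊥bis P1·P4 via (12.715,58.19): [(13.3779, 60.8656) (12.6313, 57.8522) (26, 50.1798) (26, 59.1827)]  |A|=79.8241
6. canonical 4-gon: [(13.3779, 60.8656) (12.6313, 57.8522) (26, 50.1798) (26, 59.1827)]
7. shoelace: 79.8241

Area of P1's cell: 79.8241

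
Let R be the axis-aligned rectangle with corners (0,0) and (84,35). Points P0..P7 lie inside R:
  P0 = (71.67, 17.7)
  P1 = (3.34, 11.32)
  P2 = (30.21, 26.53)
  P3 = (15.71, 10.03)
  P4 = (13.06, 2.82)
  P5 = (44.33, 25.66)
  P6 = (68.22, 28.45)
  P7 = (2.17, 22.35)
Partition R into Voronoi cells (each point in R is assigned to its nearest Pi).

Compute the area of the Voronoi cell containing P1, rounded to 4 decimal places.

Area of P1's cell: 132.3904

1. box [0,84]×[0,35]: [(0, 0) (84, 0) (84, 35) (0, 35)]
2. ⊥bis P1·P0 via (37.505,14.51): [(0, 0) (38.8598, 0) (35.5918, 35) (0, 35)]  |A|=1302.9038
3. ⊥bis P1·P2 via (16.775,18.925): [(0, 0) (27.4877, 0) (7.6756, 35) (0, 35)]  |A|=615.3572
4. ⊥bis P1·P3 via (9.525,10.675): [(0, 0) (8.4118, 0) (11.3794, 28.4569) (7.6756, 35) (0, 35)]  |A|=343.9366
5. ⊥bis P1·P4 via (8.2,7.07): [(0, 0) (2.0174, 0) (9.2776, 8.3022) (11.3794, 28.4569) (7.6756, 35) (0, 35)]  |A|=317.3929
6. ⊥bis P1·P5 via (23.835,18.49): [(0, 0) (2.0174, 0) (9.2776, 8.3022) (11.3794, 28.4569) (7.6756, 35) (0, 35)]  |A|=317.3929
7. ⊥bis P1·P6 via (35.78,19.885): [(0, 0) (2.0174, 0) (9.2776, 8.3022) (11.3794, 28.4569) (7.6756, 35) (0, 35)]  |A|=317.3929
8. ⊥bis P1·P7 via (2.755,16.835): [(0, 16.5428) (0, 0) (2.0174, 0) (9.2776, 8.3022) (10.2503, 17.6301)]  |A|=132.3904
9. canonical 5-gon: [(0, 16.5428) (0, 0) (2.0174, 0) (9.2776, 8.3022) (10.2503, 17.6301)]
10. shoelace: 132.3904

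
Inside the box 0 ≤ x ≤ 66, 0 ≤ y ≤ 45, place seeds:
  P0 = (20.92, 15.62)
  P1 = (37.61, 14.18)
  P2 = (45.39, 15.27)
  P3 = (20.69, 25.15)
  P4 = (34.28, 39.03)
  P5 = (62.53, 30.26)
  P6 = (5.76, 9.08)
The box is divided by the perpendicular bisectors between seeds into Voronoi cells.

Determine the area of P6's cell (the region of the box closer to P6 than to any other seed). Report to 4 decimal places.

1. box [0,66]×[0,45]: [(0, 0) (66, 0) (66, 45) (0, 45)]
2. ⊥bis P6·P0 via (13.34,12.35): [(0, 43.2727) (0, 0) (18.6678, 0)]  |A|=403.9023
3. ⊥bis P6·P1 via (21.685,11.63): [(0, 43.2727) (0, 0) (18.6678, 0)]  |A|=403.9023
4. ⊥bis P6·P2 via (25.575,12.175): [(0, 43.2727) (0, 0) (18.6678, 0)]  |A|=403.9023
5. ⊥bis P6·P3 via (13.225,17.115): [(9.9864, 20.1239) (0, 29.4018) (0, 0) (18.6678, 0)]  |A|=334.6426
6. ⊥bis P6·P4 via (20.02,24.055): [(9.9864, 20.1239) (0, 29.4018) (0, 0) (18.6678, 0)]  |A|=334.6426
7. ⊥bis P6·P5 via (34.145,19.67): [(9.9864, 20.1239) (0, 29.4018) (0, 0) (18.6678, 0)]  |A|=334.6426
8. canonical 4-gon: [(9.9864, 20.1239) (0, 29.4018) (0, 0) (18.6678, 0)]
9. shoelace: 334.6426

Area of P6's cell: 334.6426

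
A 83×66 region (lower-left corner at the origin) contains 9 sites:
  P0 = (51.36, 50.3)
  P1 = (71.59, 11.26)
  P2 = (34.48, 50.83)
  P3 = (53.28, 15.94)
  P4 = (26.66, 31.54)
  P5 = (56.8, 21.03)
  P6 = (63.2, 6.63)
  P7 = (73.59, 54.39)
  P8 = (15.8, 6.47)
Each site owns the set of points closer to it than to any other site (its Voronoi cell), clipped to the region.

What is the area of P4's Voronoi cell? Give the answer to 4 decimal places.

Area of P4's cell: 1032.8705

1. box [0,83]×[0,66]: [(0, 0) (83, 0) (83, 66) (0, 66)]
2. ⊥bis P4·P0 via (39.01,40.92): [(0, 0) (70.0893, 0) (19.9614, 66) (0, 66)]  |A|=2971.6732
3. ⊥bis P4·P1 via (49.125,21.4): [(0, 0) (39.4657, 0) (50.881, 25.2903) (19.9614, 66) (0, 66)]  |A|=2584.4328
4. ⊥bis P4·P2 via (30.57,41.185): [(0, 53.5778) (0, 0) (39.4657, 0) (50.881, 25.2903) (42.474, 36.3592)]  |A|=2024.7878
5. ⊥bis P4·P3 via (39.97,23.74): [(0, 53.5778) (0, 0) (26.0578, 0) (45.2349, 32.7241) (42.474, 36.3592)]  |A|=1691.5816
6. ⊥bis P4·P5 via (41.73,26.285): [(0, 53.5778) (0, 0) (26.0578, 0) (42.1246, 27.4167) (44.3717, 33.8607) (42.474, 36.3592)]  |A|=1687.5233
7. ⊥bis P4·P6 via (44.93,19.085): [(0, 53.5778) (0, 0) (26.0578, 0) (42.1246, 27.4167) (44.3717, 33.8607) (42.474, 36.3592)]  |A|=1687.5233
8. ⊥bis P4·P7 via (50.125,42.965): [(0, 53.5778) (0, 0) (26.0578, 0) (42.1246, 27.4167) (44.3717, 33.8607) (42.474, 36.3592)]  |A|=1687.5233
9. ⊥bis P4·P8 via (21.23,19.005): [(0, 53.5778) (0, 28.2016) (33.9628, 13.4893) (42.1246, 27.4167) (44.3717, 33.8607) (42.474, 36.3592)]  |A|=1032.8705
10. canonical 6-gon: [(0, 53.5778) (0, 28.2016) (33.9628, 13.4893) (42.1246, 27.4167) (44.3717, 33.8607) (42.474, 36.3592)]
11. shoelace: 1032.8705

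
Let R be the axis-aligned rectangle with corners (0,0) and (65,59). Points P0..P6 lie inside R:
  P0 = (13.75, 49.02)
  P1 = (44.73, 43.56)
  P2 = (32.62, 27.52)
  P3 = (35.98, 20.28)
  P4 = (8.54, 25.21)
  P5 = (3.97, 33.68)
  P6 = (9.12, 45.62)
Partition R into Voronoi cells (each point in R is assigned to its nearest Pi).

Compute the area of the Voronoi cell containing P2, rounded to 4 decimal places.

Area of P2's cell: 358.3218

1. box [0,65]×[0,59]: [(0, 0) (65, 0) (65, 59) (0, 59)]
2. ⊥bis P2·P0 via (23.185,38.27): [(0, 17.9211) (0, 0) (65, 0) (65, 59) (46.8042, 59)]  |A|=2873.6672
3. ⊥bis P2·P1 via (38.675,35.54): [(28.6759, 43.0892) (0, 17.9211) (0, 0) (65, 0) (65, 15.665)]  |A|=1941.859
4. ⊥bis P2·P3 via (34.3,23.9): [(46.5577, 29.5887) (28.6759, 43.0892) (0, 17.9211) (0, 7.9818)]  |A|=649.9724
5. ⊥bis P2·P4 via (20.58,26.365): [(21.3912, 17.9092) (46.5577, 29.5887) (28.6759, 43.0892) (19.7289, 35.2367)]  |A|=358.347
6. ⊥bis P2·P5 via (18.295,30.6): [(21.3912, 17.9092) (46.5577, 29.5887) (28.6759, 43.0892) (19.7289, 35.2367)]  |A|=358.347
7. ⊥bis P2·P6 via (20.87,36.57): [(19.7416, 35.1049) (21.3912, 17.9092) (46.5577, 29.5887) (28.6759, 43.0892) (20.0812, 35.5459)]  |A|=358.3218
8. canonical 5-gon: [(19.7416, 35.1049) (21.3912, 17.9092) (46.5577, 29.5887) (28.6759, 43.0892) (20.0812, 35.5459)]
9. shoelace: 358.3218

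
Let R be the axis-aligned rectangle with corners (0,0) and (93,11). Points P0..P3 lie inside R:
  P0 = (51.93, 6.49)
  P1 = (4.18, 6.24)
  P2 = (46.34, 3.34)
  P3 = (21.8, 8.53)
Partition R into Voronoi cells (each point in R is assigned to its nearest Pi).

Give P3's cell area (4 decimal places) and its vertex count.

Area of P3's cell: 228.1732 (4 vertices)

1. box [0,93]×[0,11]: [(0, 0) (93, 0) (93, 11) (0, 11)]
2. ⊥bis P3·P0 via (36.865,7.51): [(0, 0) (36.3565, 0) (37.1013, 11) (0, 11)]  |A|=404.018
3. ⊥bis P3·P1 via (12.99,7.385): [(13.9498, 0) (36.3565, 0) (37.1013, 11) (12.5202, 11)]  |A|=258.4332
4. ⊥bis P3·P2 via (34.07,5.935): [(13.9498, 0) (32.8148, 0) (35.1412, 11) (12.5202, 11)]  |A|=228.1732
5. canonical 4-gon: [(13.9498, 0) (32.8148, 0) (35.1412, 11) (12.5202, 11)]
6. shoelace: 228.1732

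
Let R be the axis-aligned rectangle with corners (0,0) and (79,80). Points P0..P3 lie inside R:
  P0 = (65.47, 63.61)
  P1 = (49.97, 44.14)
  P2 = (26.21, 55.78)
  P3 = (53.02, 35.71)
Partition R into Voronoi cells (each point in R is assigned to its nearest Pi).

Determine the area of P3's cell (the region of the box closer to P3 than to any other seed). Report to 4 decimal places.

Area of P3's cell: 2364.0041

1. box [0,79]×[0,80]: [(0, 0) (79, 0) (79, 80) (0, 80)]
2. ⊥bis P3·P0 via (59.245,49.66): [(0, 76.0973) (0, 0) (79, 0) (79, 40.8446)]  |A|=4619.2043
3. ⊥bis P3·P1 via (51.495,39.925): [(67.8226, 45.8324) (0, 21.294) (0, 0) (79, 0) (79, 40.8446)]  |A|=2760.7525
4. ⊥bis P3·P2 via (39.615,45.745): [(67.8226, 45.8324) (29.2269, 31.8683) (5.3702, 0) (79, 0) (79, 40.8446)]  |A|=2364.0041
5. canonical 5-gon: [(67.8226, 45.8324) (29.2269, 31.8683) (5.3702, 0) (79, 0) (79, 40.8446)]
6. shoelace: 2364.0041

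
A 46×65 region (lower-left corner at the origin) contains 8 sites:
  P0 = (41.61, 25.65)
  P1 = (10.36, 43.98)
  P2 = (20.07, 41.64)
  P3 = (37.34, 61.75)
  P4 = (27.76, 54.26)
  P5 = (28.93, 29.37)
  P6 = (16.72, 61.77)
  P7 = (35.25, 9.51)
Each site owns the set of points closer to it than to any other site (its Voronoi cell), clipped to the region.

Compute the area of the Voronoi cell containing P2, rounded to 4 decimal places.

1. box [0,46]×[0,65]: [(0, 0) (46, 0) (46, 65) (0, 65)]
2. ⊥bis P2·P0 via (30.84,33.645): [(0, 0) (5.864, 0) (46, 54.0669) (46, 65) (0, 65)]  |A|=1904.9845
3. ⊥bis P2·P1 via (15.215,42.81): [(4.8983, 0) (5.864, 0) (46, 54.0669) (46, 65) (20.5625, 65)]  |A|=1077.5081
4. ⊥bis P2·P3 via (28.705,51.695): [(19.3022, 59.7699) (4.8983, 0) (5.864, 0) (38.1915, 43.5482)]  |A|=702.3639
5. ⊥bis P2·P4 via (23.915,47.95): [(17.4091, 51.9144) (4.8983, 0) (5.864, 0) (35.9949, 40.5891)]  |A|=572.8788
6. ⊥bis P2·P5 via (24.5,35.505): [(33.5793, 42.061) (17.4091, 51.9144) (11.1276, 25.849)]  |A|=241.6892
7. ⊥bis P2·P6 via (18.395,51.705): [(33.5793, 42.061) (17.8905, 51.621) (17.3153, 51.5253) (11.1276, 25.849)]  |A|=241.5818
8. ⊥bis P2·P7 via (27.66,25.575): [(33.5793, 42.061) (17.8905, 51.621) (17.3153, 51.5253) (11.1276, 25.849)]  |A|=241.5818
9. canonical 4-gon: [(33.5793, 42.061) (17.8905, 51.621) (17.3153, 51.5253) (11.1276, 25.849)]
10. shoelace: 241.5818

Area of P2's cell: 241.5818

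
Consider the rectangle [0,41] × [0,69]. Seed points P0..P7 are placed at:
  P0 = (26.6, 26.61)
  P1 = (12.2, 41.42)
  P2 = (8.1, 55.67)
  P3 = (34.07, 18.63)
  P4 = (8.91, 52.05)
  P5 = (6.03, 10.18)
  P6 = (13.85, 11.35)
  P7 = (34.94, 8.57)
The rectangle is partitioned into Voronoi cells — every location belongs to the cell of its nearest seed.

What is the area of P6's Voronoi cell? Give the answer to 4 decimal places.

1. box [0,41]×[0,69]: [(0, 0) (41, 0) (41, 69) (0, 69)]
2. ⊥bis P6·P0 via (20.225,18.98): [(0, 35.8783) (0, 0) (41, 0) (41, 1.6221)]  |A|=768.7595
3. ⊥bis P6·P1 via (13.025,26.385): [(11.4647, 26.2994) (0, 25.6703) (0, 0) (41, 0) (41, 1.6221)]  |A|=710.2434
4. ⊥bis P6·P2 via (10.975,33.51): [(11.4647, 26.2994) (0, 25.6703) (0, 0) (41, 0) (41, 1.6221)]  |A|=710.2434
5. ⊥bis P6·P3 via (23.96,14.99): [(23.5123, 16.2334) (11.4647, 26.2994) (0, 25.6703) (0, 0) (29.357, 0)]  |A|=601.5572
6. ⊥bis P6·P4 via (11.38,31.7): [(23.5123, 16.2334) (11.4647, 26.2994) (0, 25.6703) (0, 0) (29.357, 0)]  |A|=601.5572
7. ⊥bis P6·P5 via (9.94,10.765): [(23.5123, 16.2334) (11.4647, 26.2994) (7.6471, 26.0899) (11.5506, 0) (29.357, 0)]  |A|=352.7277
8. ⊥bis P6·P7 via (24.395,9.96): [(24.7638, 12.7576) (23.5123, 16.2334) (11.4647, 26.2994) (7.6471, 26.0899) (11.5506, 0) (23.0821, 0)]  |A|=312.7016
9. canonical 6-gon: [(24.7638, 12.7576) (23.5123, 16.2334) (11.4647, 26.2994) (7.6471, 26.0899) (11.5506, 0) (23.0821, 0)]
10. shoelace: 312.7016

Area of P6's cell: 312.7016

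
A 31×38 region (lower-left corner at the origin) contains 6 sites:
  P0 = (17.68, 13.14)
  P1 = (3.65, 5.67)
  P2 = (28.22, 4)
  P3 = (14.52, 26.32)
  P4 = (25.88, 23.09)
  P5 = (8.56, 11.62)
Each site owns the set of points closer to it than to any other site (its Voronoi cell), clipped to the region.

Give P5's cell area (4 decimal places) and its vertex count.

Area of P5's cell: 172.4814 (4 vertices)

1. box [0,31]×[0,38]: [(0, 0) (31, 0) (31, 38) (0, 38)]
2. ⊥bis P5·P0 via (13.12,12.38): [(0, 0) (15.1833, 0) (8.85, 38) (0, 38)]  |A|=456.6333
3. ⊥bis P5·P1 via (6.105,8.645): [(0, 13.6829) (14.9604, 1.3374) (8.85, 38) (0, 38)]  |A|=344.1291
4. ⊥bis P5·P2 via (18.39,7.81): [(0, 13.6829) (14.9604, 1.3374) (8.85, 38) (0, 38)]  |A|=344.1291
5. ⊥bis P5·P3 via (11.54,18.97): [(0, 23.6488) (0, 13.6829) (14.9604, 1.3374) (12.0566, 18.7606)]  |A|=172.4814
6. ⊥bis P5·P4 via (17.22,17.355): [(0, 23.6488) (0, 13.6829) (14.9604, 1.3374) (12.0566, 18.7606)]  |A|=172.4814
7. canonical 4-gon: [(0, 23.6488) (0, 13.6829) (14.9604, 1.3374) (12.0566, 18.7606)]
8. shoelace: 172.4814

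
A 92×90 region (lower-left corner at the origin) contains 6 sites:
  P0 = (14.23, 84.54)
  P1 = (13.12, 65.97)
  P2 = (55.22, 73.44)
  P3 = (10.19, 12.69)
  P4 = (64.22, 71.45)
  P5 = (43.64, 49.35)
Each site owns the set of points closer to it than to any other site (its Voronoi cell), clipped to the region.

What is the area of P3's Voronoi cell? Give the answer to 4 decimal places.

Area of P3's cell: 1550.6434

1. box [0,92]×[0,90]: [(0, 0) (92, 0) (92, 90) (0, 90)]
2. ⊥bis P3·P0 via (12.21,48.615): [(0, 49.3015) (0, 0) (92, 0) (92, 44.1285)]  |A|=4297.7844
3. ⊥bis P3·P1 via (11.655,39.33): [(0, 39.9709) (0, 0) (92, 0) (92, 34.9116)]  |A|=3444.598
4. ⊥bis P3·P2 via (32.705,43.065): [(39.8345, 37.7803) (0, 39.9709) (0, 0) (90.804, 0)]  |A|=2511.4152
5. ⊥bis P3·P4 via (37.205,42.07): [(50.3344, 29.9975) (39.8345, 37.7803) (0, 39.9709) (0, 0) (82.958, 0)]  |A|=2393.7344
6. ⊥bis P3·P5 via (26.915,31.02): [(18.2021, 38.97) (0, 39.9709) (0, 0) (60.9118, 0)]  |A|=1550.6434
7. canonical 4-gon: [(18.2021, 38.97) (0, 39.9709) (0, 0) (60.9118, 0)]
8. shoelace: 1550.6434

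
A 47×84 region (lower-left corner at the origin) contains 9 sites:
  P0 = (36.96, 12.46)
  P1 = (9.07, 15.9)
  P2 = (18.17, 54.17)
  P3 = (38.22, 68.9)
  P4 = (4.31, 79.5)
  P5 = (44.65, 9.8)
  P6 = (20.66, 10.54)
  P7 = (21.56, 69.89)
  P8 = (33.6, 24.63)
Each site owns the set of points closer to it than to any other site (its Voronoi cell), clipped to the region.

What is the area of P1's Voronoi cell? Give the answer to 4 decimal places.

1. box [0,47]×[0,84]: [(0, 0) (47, 0) (47, 84) (0, 84)]
2. ⊥bis P1·P0 via (23.015,14.18): [(0, 0) (21.266, 0) (31.6267, 84) (0, 84)]  |A|=2221.4948
3. ⊥bis P1·P2 via (13.62,35.035): [(0, 38.2736) (0, 0) (21.266, 0) (25.2463, 32.2704)]  |A|=826.2657
4. ⊥bis P1·P3 via (23.645,42.4): [(0, 38.2736) (0, 0) (21.266, 0) (25.2463, 32.2704)]  |A|=826.2657
5. ⊥bis P1·P4 via (6.69,47.7): [(0, 38.2736) (0, 0) (21.266, 0) (25.2463, 32.2704)]  |A|=826.2657
6. ⊥bis P1·P5 via (26.86,12.85): [(0, 38.2736) (0, 0) (21.266, 0) (25.2463, 32.2704)]  |A|=826.2657
7. ⊥bis P1·P6 via (14.865,13.22): [(23.8309, 32.607) (0, 38.2736) (0, 0) (8.7512, 0)]  |A|=598.7217
8. ⊥bis P1·P7 via (15.315,42.895): [(23.8309, 32.607) (0, 38.2736) (0, 0) (8.7512, 0)]  |A|=598.7217
9. ⊥bis P1·P8 via (21.335,20.265): [(19.9382, 24.1898) (16.3058, 34.3964) (0, 38.2736) (0, 0) (8.7512, 0)]  |A|=563.569
10. canonical 5-gon: [(19.9382, 24.1898) (16.3058, 34.3964) (0, 38.2736) (0, 0) (8.7512, 0)]
11. shoelace: 563.569

Area of P1's cell: 563.5690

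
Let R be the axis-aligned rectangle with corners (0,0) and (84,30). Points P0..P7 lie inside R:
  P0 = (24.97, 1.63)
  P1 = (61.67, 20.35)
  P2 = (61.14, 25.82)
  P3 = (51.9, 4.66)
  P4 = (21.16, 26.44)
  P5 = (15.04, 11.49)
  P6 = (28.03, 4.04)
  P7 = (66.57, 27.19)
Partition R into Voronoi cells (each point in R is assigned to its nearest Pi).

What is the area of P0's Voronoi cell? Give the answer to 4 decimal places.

Area of P0's cell: 65.2347

1. box [0,84]×[0,30]: [(0, 0) (84, 0) (84, 30) (0, 30)]
2. ⊥bis P0·P1 via (43.32,10.99): [(0, 0) (48.9258, 0) (33.6233, 30) (0, 30)]  |A|=1238.2372
3. ⊥bis P0·P2 via (43.055,13.725): [(0, 0) (48.9258, 0) (38.2928, 20.8456) (32.1705, 30) (0, 30)]  |A|=1231.5872
4. ⊥bis P0·P3 via (38.435,3.145): [(0, 0) (38.7889, 0) (36.0694, 24.1702) (32.1705, 30) (0, 30)]  |A|=1103.5817
5. ⊥bis P0·P4 via (23.065,14.035): [(0, 10.493) (0, 0) (38.7889, 0) (36.9695, 16.1703)]  |A|=507.573
6. ⊥bis P0·P5 via (20.005,6.56): [(28.2122, 14.8254) (13.4912, 0) (38.7889, 0) (36.9695, 16.1703)]  |A|=259.5514
7. ⊥bis P0·P6 via (26.5,2.835): [(21.991, 8.5601) (13.4912, 0) (28.7328, 0)]  |A|=65.2347
8. ⊥bis P0·P7 via (45.77,14.41): [(21.991, 8.5601) (13.4912, 0) (28.7328, 0)]  |A|=65.2347
9. canonical 3-gon: [(21.991, 8.5601) (13.4912, 0) (28.7328, 0)]
10. shoelace: 65.2347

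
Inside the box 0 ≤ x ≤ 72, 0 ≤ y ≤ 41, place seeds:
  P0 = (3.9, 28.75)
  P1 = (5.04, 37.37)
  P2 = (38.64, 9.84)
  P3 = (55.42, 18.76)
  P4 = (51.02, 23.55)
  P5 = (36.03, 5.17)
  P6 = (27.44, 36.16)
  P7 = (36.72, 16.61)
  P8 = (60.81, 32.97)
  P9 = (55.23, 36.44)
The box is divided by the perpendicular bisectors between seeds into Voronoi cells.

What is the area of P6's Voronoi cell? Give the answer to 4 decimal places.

1. box [0,72]×[0,41]: [(0, 0) (72, 0) (72, 41) (0, 41)]
2. ⊥bis P6·P0 via (15.67,32.455): [(25.8863, 0) (72, 0) (72, 41) (12.9802, 41)]  |A|=2155.2374
3. ⊥bis P6·P1 via (16.24,36.765): [(15.9578, 31.5407) (25.8863, 0) (72, 0) (72, 41) (16.4688, 41)]  |A|=2138.7376
4. ⊥bis P6·P2 via (33.04,23): [(15.9578, 31.5407) (20.3466, 17.5985) (72, 39.5787) (72, 41) (16.4688, 41)]  |A|=710.7822
5. ⊥bis P6·P3 via (41.43,27.46): [(15.9578, 31.5407) (20.3466, 17.5985) (40.6775, 26.25) (49.8502, 41) (16.4688, 41)]  |A|=525.1684
6. ⊥bis P6·P4 via (39.23,29.855): [(15.9578, 31.5407) (20.3466, 17.5985) (36.3077, 24.3905) (45.1901, 41) (16.4688, 41)]  |A|=462.7685
7. ⊥bis P6·P5 via (31.735,20.665): [(15.9578, 31.5407) (20.3466, 17.5985) (36.3077, 24.3905) (45.1901, 41) (16.4688, 41)]  |A|=462.7685
8. ⊥bis P6·P7 via (32.08,26.385): [(15.9578, 31.5407) (19.4656, 20.3972) (39.1755, 29.7531) (45.1901, 41) (16.4688, 41)]  |A|=398.0092
9. ⊥bis P6·P8 via (44.125,34.565): [(15.9578, 31.5407) (19.4656, 20.3972) (39.1755, 29.7531) (44.6422, 39.9756) (44.7402, 41) (16.4688, 41)]  |A|=397.7788
10. ⊥bis P6·P9 via (41.335,36.3): [(15.9578, 31.5407) (19.4656, 20.3972) (39.1755, 29.7531) (41.3598, 33.8376) (41.2876, 41) (16.4688, 41)]  |A|=384.0339
11. canonical 6-gon: [(15.9578, 31.5407) (19.4656, 20.3972) (39.1755, 29.7531) (41.3598, 33.8376) (41.2876, 41) (16.4688, 41)]
12. shoelace: 384.0339

Area of P6's cell: 384.0339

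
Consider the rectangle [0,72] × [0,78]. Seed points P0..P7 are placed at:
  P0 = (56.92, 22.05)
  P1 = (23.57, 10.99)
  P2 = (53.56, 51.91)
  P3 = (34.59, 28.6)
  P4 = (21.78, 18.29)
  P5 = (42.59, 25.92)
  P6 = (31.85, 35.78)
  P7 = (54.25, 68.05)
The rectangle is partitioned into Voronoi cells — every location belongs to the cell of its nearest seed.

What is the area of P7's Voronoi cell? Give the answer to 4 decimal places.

Area of P7's cell: 960.4415

1. box [0,72]×[0,78]: [(0, 0) (72, 0) (72, 78) (0, 78)]
2. ⊥bis P7·P0 via (55.585,45.05): [(0, 41.8237) (72, 46.0028) (72, 78) (0, 78)]  |A|=2454.2483
3. ⊥bis P7·P1 via (38.91,39.52): [(0, 60.4411) (31.2519, 43.6376) (72, 46.0028) (72, 78) (0, 78)]  |A|=2163.333
4. ⊥bis P7·P2 via (53.905,59.98): [(0, 62.2845) (72, 59.2064) (72, 78) (0, 78)]  |A|=1242.3272
5. ⊥bis P7·P3 via (44.42,48.325): [(0, 70.4618) (17.9484, 61.5172) (72, 59.2064) (72, 78) (0, 78)]  |A|=1168.9422
6. ⊥bis P7·P4 via (38.015,43.17): [(0, 70.4618) (17.9484, 61.5172) (72, 59.2064) (72, 78) (0, 78)]  |A|=1168.9422
7. ⊥bis P7·P5 via (48.42,46.985): [(0, 70.4618) (17.9484, 61.5172) (72, 59.2064) (72, 78) (0, 78)]  |A|=1168.9422
8. ⊥bis P7·P6 via (43.05,51.915): [(29.9564, 61.0038) (72, 59.2064) (72, 78) (5.4713, 78)]  |A|=960.4415
9. canonical 4-gon: [(29.9564, 61.0038) (72, 59.2064) (72, 78) (5.4713, 78)]
10. shoelace: 960.4415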